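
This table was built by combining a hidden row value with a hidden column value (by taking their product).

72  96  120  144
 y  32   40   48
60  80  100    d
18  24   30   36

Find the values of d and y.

d = 120, y = 24

Each row is a constant multiple of every other row — this is a multiplication table with the headers hidden.
Row 3 is 80/96 = 5/6 times row 1, so its entry in column 4 is 144 × 5/6 = 120.
Row 2 is 32/96 = 1/3 times row 1, so its entry in column 1 is 72 × 1/3 = 24.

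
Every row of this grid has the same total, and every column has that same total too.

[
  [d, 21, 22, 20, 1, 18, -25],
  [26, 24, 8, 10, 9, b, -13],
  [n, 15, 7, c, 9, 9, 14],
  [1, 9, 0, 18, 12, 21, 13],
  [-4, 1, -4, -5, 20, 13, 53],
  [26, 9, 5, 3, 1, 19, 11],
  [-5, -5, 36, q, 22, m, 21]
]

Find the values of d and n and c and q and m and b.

Rows 4 and 5 both sum to 74, so that's the common total.
Row 1 has 21 + 22 + 20 + 1 + 18 − 25 = 57; the blank must be 74 − 57 = 17.
Row 2 has 26 + 24 + 8 + 10 + 9 − 13 = 64; the blank must be 74 − 64 = 10.
Column 6 has 18 + 10 + 9 + 21 + 13 + 19 = 90; the blank must be 74 − 90 = -16.
Column 1 has 17 + 26 + 1 − 4 + 26 − 5 = 61; the blank must be 74 − 61 = 13.
Row 3 has 13 + 15 + 7 + 9 + 9 + 14 = 67; the blank must be 74 − 67 = 7.
Row 7 has -5 − 5 + 36 + 22 − 16 + 21 = 53; the blank must be 74 − 53 = 21.

d = 17, n = 13, c = 7, q = 21, m = -16, b = 10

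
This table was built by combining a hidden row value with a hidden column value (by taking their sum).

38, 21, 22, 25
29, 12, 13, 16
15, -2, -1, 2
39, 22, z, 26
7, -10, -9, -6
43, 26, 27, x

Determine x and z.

The difference between any two rows is the same in every column — this is an addition table with the headers hidden.
Row 6 minus row 1 is 43 − 38 = 5, so its entry in column 4 is 25 + 5 = 30.
Row 4 minus row 1 is 39 − 38 = 1, so its entry in column 3 is 22 + 1 = 23.

x = 30, z = 23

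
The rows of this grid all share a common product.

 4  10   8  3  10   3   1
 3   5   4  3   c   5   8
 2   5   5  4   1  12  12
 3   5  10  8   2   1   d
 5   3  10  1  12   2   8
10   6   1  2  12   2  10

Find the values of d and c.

d = 12, c = 4

Rows 5 and 6 each multiply to 28800, so every row has product 28800.
Row 4: 3×5×10×8×2×1 = 2400, so the missing entry is 28800 ÷ 2400 = 12.
Row 2: 3×5×4×3×5×8 = 7200, so the missing entry is 28800 ÷ 7200 = 4.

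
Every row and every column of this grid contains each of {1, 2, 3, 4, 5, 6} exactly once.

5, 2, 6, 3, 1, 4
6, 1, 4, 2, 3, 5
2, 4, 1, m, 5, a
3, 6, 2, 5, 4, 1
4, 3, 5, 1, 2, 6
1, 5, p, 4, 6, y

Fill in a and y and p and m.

At (row 3, col 4): column 4 already has {1, 2, 3, 4, 5}, so the value is 6.
At (row 6, col 3): column 3 already has {1, 2, 4, 5, 6}, so the value is 3.
For row 3, column 6: row 3 already has {1, 2, 4, 5, 6}; that leaves 3.
Cell (6,6): row 6 already has {1, 3, 4, 5, 6} → 2.

a = 3, y = 2, p = 3, m = 6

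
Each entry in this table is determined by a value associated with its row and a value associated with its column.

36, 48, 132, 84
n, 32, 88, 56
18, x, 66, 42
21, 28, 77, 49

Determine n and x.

Each row is a constant multiple of every other row — this is a multiplication table with the headers hidden.
Row 2 is 88/132 = 2/3 times row 1, so its entry in column 1 is 36 × 2/3 = 24.
Row 3 is 66/132 = 1/2 times row 1, so its entry in column 2 is 48 × 1/2 = 24.

n = 24, x = 24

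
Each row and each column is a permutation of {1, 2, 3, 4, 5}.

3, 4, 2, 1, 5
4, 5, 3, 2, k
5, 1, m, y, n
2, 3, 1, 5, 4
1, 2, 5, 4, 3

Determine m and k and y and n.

Cell (3,4): column 4 already has {1, 2, 4, 5} → 3.
Cell (2,5): row 2 already has {2, 3, 4, 5} → 1.
At (row 3, col 5): column 5 already has {1, 3, 4, 5}, so the value is 2.
Cell (3,3): row 3 already has {1, 2, 3, 5} → 4.

m = 4, k = 1, y = 3, n = 2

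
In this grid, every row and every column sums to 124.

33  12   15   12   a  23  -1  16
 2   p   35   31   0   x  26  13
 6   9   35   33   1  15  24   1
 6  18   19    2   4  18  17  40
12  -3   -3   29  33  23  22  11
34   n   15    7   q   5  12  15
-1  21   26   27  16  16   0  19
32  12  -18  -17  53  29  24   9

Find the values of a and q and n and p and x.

Row 1 has 33 + 12 + 15 + 12 + 23 − 1 + 16 = 110; the blank must be 124 − 110 = 14.
Column 6 has 23 + 15 + 18 + 23 + 5 + 16 + 29 = 129; the blank must be 124 − 129 = -5.
Row 2 has 2 + 35 + 31 + 0 − 5 + 26 + 13 = 102; the blank must be 124 − 102 = 22.
Column 5 has 14 + 0 + 1 + 4 + 33 + 16 + 53 = 121; the blank must be 124 − 121 = 3.
Row 6 has 34 + 15 + 7 + 3 + 5 + 12 + 15 = 91; the blank must be 124 − 91 = 33.

a = 14, q = 3, n = 33, p = 22, x = -5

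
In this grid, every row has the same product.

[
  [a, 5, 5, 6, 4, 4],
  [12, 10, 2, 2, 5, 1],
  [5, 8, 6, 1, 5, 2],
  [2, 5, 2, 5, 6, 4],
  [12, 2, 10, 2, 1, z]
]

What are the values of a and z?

a = 1, z = 5

Rows 2 and 4 each multiply to 2400, so every row has product 2400.
Row 1: 5×5×6×4×4 = 2400, so the missing entry is 2400 ÷ 2400 = 1.
Row 5: 12×2×10×2×1 = 480, so the missing entry is 2400 ÷ 480 = 5.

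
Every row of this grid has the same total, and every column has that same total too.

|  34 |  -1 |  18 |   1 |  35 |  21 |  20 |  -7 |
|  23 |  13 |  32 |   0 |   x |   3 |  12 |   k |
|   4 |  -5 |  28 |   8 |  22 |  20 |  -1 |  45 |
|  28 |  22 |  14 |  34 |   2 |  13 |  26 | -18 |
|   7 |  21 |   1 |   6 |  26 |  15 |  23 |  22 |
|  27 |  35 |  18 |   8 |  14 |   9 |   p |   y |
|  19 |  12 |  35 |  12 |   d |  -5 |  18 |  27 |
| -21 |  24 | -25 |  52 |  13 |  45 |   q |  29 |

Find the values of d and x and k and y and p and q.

Rows 1 and 3 both sum to 121, so that's the common total.
Row 7: 19 + 12 + 35 + 12 − 5 + 18 + 27 = 118, so its missing entry is 121 − 118 = 3.
Column 5: 35 + 22 + 2 + 26 + 14 + 3 + 13 = 115, so its missing entry is 121 − 115 = 6.
Row 2: 23 + 13 + 32 + 0 + 6 + 3 + 12 = 89, so its missing entry is 121 − 89 = 32.
Column 8: -7 + 32 + 45 − 18 + 22 + 27 + 29 = 130, so its missing entry is 121 − 130 = -9.
Row 8: -21 + 24 − 25 + 52 + 13 + 45 + 29 = 117, so its missing entry is 121 − 117 = 4.
Row 6: 27 + 35 + 18 + 8 + 14 + 9 − 9 = 102, so its missing entry is 121 − 102 = 19.

d = 3, x = 6, k = 32, y = -9, p = 19, q = 4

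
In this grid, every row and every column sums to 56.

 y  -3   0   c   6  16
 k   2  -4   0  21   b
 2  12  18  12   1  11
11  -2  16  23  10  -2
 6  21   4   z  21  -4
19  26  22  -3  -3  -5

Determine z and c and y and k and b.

The known cells in column 6 total 16, leaving 56 − 16 = 40 for the blank.
The known cells in row 5 total 48, leaving 56 − 48 = 8 for the blank.
The known cells in column 4 total 40, leaving 56 − 40 = 16 for the blank.
The known cells in row 1 total 35, leaving 56 − 35 = 21 for the blank.
The known cells in row 2 total 59, leaving 56 − 59 = -3 for the blank.

z = 8, c = 16, y = 21, k = -3, b = 40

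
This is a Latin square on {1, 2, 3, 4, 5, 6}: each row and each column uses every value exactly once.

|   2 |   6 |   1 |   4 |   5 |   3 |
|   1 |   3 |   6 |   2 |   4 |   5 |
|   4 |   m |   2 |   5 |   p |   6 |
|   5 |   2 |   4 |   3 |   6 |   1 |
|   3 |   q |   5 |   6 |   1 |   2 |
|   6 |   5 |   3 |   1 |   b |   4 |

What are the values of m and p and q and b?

Cell (6,5): row 6 already has {1, 3, 4, 5, 6} → 2.
At (row 3, col 5): column 5 already has {1, 2, 4, 5, 6}, so the value is 3.
Cell (5,2): row 5 already has {1, 2, 3, 5, 6} → 4.
For row 3, column 2: row 3 already has {2, 3, 4, 5, 6}; that leaves 1.

m = 1, p = 3, q = 4, b = 2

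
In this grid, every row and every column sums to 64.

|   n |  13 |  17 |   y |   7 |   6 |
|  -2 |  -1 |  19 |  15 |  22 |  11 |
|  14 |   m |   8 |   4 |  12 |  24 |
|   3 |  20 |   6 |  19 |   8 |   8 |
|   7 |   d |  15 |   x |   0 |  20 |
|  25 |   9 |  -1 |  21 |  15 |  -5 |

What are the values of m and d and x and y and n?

The known cells in row 3 total 62, leaving 64 − 62 = 2 for the blank.
The known cells in column 1 total 47, leaving 64 − 47 = 17 for the blank.
The known cells in row 1 total 60, leaving 64 − 60 = 4 for the blank.
The known cells in column 4 total 63, leaving 64 − 63 = 1 for the blank.
The known cells in row 5 total 43, leaving 64 − 43 = 21 for the blank.

m = 2, d = 21, x = 1, y = 4, n = 17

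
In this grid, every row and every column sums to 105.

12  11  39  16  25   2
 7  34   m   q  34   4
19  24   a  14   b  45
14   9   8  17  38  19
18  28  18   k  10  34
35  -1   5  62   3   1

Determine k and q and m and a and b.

Column 5: 25 + 34 + 38 + 10 + 3 = 110, so its missing entry is 105 − 110 = -5.
Row 5: 18 + 28 + 18 + 10 + 34 = 108, so its missing entry is 105 − 108 = -3.
Row 3: 19 + 24 + 14 − 5 + 45 = 97, so its missing entry is 105 − 97 = 8.
Column 3: 39 + 8 + 8 + 18 + 5 = 78, so its missing entry is 105 − 78 = 27.
Row 2: 7 + 34 + 27 + 34 + 4 = 106, so its missing entry is 105 − 106 = -1.

k = -3, q = -1, m = 27, a = 8, b = -5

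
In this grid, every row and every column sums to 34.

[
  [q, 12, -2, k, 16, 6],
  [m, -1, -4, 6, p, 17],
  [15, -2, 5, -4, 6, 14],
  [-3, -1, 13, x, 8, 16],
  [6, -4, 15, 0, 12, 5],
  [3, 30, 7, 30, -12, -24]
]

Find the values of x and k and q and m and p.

x = 1, k = 1, q = 1, m = 12, p = 4

The known cells in column 5 total 30, leaving 34 − 30 = 4 for the blank.
The known cells in row 4 total 33, leaving 34 − 33 = 1 for the blank.
The known cells in column 4 total 33, leaving 34 − 33 = 1 for the blank.
The known cells in row 1 total 33, leaving 34 − 33 = 1 for the blank.
The known cells in row 2 total 22, leaving 34 − 22 = 12 for the blank.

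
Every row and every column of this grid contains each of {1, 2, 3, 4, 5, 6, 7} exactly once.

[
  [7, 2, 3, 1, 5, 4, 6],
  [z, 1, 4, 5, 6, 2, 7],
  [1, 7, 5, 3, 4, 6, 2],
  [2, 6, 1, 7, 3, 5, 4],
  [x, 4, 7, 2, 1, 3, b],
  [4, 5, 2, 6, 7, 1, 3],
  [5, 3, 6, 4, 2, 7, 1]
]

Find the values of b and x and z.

b = 5, x = 6, z = 3

At (row 5, col 7): column 7 already has {1, 2, 3, 4, 6, 7}, so the value is 5.
At (row 2, col 1): row 2 already has {1, 2, 4, 5, 6, 7}, so the value is 3.
Cell (5,1): row 5 already has {1, 2, 3, 4, 5, 7} → 6.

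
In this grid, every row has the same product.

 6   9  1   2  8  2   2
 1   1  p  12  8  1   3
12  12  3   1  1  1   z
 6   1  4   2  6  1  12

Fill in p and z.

Rows 1 and 4 each multiply to 3456, so every row has product 3456.
Row 2: 1×1×12×8×1×3 = 288, so the missing entry is 3456 ÷ 288 = 12.
Row 3: 12×12×3×1×1×1 = 432, so the missing entry is 3456 ÷ 432 = 8.

p = 12, z = 8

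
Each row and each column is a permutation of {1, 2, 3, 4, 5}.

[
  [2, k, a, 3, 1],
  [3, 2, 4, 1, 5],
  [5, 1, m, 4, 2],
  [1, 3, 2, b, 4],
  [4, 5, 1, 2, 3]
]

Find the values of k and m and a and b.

k = 4, m = 3, a = 5, b = 5

Cell (1,2): column 2 already has {1, 2, 3, 5} → 4.
Cell (1,3): row 1 already has {1, 2, 3, 4} → 5.
At (row 4, col 4): row 4 already has {1, 2, 3, 4}, so the value is 5.
At (row 3, col 3): row 3 already has {1, 2, 4, 5}, so the value is 3.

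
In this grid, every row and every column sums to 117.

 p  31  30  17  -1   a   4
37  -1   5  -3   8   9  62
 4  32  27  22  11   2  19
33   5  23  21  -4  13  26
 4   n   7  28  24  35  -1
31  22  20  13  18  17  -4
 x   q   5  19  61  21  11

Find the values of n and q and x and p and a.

n = 20, q = 8, x = -8, p = 16, a = 20

The known cells in column 6 total 97, leaving 117 − 97 = 20 for the blank.
The known cells in row 1 total 101, leaving 117 − 101 = 16 for the blank.
The known cells in column 1 total 125, leaving 117 − 125 = -8 for the blank.
The known cells in row 7 total 109, leaving 117 − 109 = 8 for the blank.
The known cells in row 5 total 97, leaving 117 − 97 = 20 for the blank.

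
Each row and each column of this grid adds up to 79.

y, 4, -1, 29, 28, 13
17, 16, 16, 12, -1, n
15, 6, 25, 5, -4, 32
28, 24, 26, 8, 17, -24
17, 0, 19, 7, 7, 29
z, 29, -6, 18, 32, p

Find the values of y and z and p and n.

y = 6, z = -4, p = 10, n = 19

Row 2: 17 + 16 + 16 + 12 − 1 = 60, so its missing entry is 79 − 60 = 19.
Column 6: 13 + 19 + 32 − 24 + 29 = 69, so its missing entry is 79 − 69 = 10.
Row 6: 29 − 6 + 18 + 32 + 10 = 83, so its missing entry is 79 − 83 = -4.
Row 1: 4 − 1 + 29 + 28 + 13 = 73, so its missing entry is 79 − 73 = 6.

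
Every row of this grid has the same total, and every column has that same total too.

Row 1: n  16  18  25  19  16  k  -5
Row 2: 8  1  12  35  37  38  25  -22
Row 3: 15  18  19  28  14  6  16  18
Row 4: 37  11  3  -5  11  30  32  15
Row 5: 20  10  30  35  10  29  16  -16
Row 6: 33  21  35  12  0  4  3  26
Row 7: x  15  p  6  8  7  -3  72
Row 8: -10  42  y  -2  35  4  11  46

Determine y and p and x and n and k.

y = 8, p = 9, x = 20, n = 11, k = 34

Rows 2 and 3 both sum to 134, so that's the common total.
Column 7: 25 + 16 + 32 + 16 + 3 − 3 + 11 = 100, so its missing entry is 134 − 100 = 34.
Row 1: 16 + 18 + 25 + 19 + 16 + 34 − 5 = 123, so its missing entry is 134 − 123 = 11.
Row 8: -10 + 42 − 2 + 35 + 4 + 11 + 46 = 126, so its missing entry is 134 − 126 = 8.
Column 3: 18 + 12 + 19 + 3 + 30 + 35 + 8 = 125, so its missing entry is 134 − 125 = 9.
Row 7: 15 + 9 + 6 + 8 + 7 − 3 + 72 = 114, so its missing entry is 134 − 114 = 20.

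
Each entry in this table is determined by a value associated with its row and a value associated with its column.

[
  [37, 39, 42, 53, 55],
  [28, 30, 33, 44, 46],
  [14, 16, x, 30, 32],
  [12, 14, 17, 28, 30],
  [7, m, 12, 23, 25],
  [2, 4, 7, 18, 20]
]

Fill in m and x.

m = 9, x = 19

The difference between any two rows is the same in every column — this is an addition table with the headers hidden.
Row 5 minus row 1 is 23 − 53 = -30, so its entry in column 2 is 39 + (-30) = 9.
Row 3 minus row 1 is 30 − 53 = -23, so its entry in column 3 is 42 + (-23) = 19.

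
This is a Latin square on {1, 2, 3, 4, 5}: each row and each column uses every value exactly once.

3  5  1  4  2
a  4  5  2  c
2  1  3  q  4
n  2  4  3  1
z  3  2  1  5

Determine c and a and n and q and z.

c = 3, a = 1, n = 5, q = 5, z = 4

For row 5, column 1: row 5 already has {1, 2, 3, 5}; that leaves 4.
Cell (2,5): column 5 already has {1, 2, 4, 5} → 3.
Cell (4,1): row 4 already has {1, 2, 3, 4} → 5.
Cell (3,4): row 3 already has {1, 2, 3, 4} → 5.
For row 2, column 1: row 2 already has {2, 3, 4, 5}; that leaves 1.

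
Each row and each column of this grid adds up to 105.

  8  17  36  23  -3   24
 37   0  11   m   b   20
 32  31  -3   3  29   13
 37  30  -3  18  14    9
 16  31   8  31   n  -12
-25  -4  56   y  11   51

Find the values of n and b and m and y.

Row 5: 16 + 31 + 8 + 31 − 12 = 74, so its missing entry is 105 − 74 = 31.
Row 6: -25 − 4 + 56 + 11 + 51 = 89, so its missing entry is 105 − 89 = 16.
Column 4: 23 + 3 + 18 + 31 + 16 = 91, so its missing entry is 105 − 91 = 14.
Row 2: 37 + 0 + 11 + 14 + 20 = 82, so its missing entry is 105 − 82 = 23.

n = 31, b = 23, m = 14, y = 16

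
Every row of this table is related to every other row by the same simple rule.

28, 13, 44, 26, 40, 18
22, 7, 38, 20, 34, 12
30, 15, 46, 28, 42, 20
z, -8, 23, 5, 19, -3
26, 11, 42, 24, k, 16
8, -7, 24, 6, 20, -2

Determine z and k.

z = 7, k = 38

The difference between any two rows is the same in every column — this is an addition table with the headers hidden.
Row 4 minus row 1 is 5 − 26 = -21, so its entry in column 1 is 28 + (-21) = 7.
Row 5 minus row 1 is 24 − 26 = -2, so its entry in column 5 is 40 + (-2) = 38.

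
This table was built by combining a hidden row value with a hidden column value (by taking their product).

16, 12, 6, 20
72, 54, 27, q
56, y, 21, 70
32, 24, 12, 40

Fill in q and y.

q = 90, y = 42

Each row is a constant multiple of every other row — this is a multiplication table with the headers hidden.
Row 2 is 72/16 = 9/2 times row 1, so its entry in column 4 is 20 × 9/2 = 90.
Row 3 is 56/16 = 7/2 times row 1, so its entry in column 2 is 12 × 7/2 = 42.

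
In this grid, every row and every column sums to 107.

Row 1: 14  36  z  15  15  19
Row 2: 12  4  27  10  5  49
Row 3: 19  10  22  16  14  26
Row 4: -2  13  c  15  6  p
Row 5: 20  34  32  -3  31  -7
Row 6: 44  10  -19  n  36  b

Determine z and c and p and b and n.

Row 1 has 14 + 36 + 15 + 15 + 19 = 99; the blank must be 107 − 99 = 8.
Column 4 has 15 + 10 + 16 + 15 − 3 = 53; the blank must be 107 − 53 = 54.
Row 6 has 44 + 10 − 19 + 54 + 36 = 125; the blank must be 107 − 125 = -18.
Column 3 has 8 + 27 + 22 + 32 − 19 = 70; the blank must be 107 − 70 = 37.
Row 4 has -2 + 13 + 37 + 15 + 6 = 69; the blank must be 107 − 69 = 38.

z = 8, c = 37, p = 38, b = -18, n = 54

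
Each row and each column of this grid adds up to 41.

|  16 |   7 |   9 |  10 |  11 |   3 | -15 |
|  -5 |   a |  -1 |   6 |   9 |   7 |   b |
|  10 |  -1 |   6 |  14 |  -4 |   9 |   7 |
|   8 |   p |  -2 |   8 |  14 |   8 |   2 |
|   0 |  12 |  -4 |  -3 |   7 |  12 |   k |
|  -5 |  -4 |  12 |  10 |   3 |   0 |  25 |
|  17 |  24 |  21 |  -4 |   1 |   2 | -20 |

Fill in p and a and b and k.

Row 4 has 8 − 2 + 8 + 14 + 8 + 2 = 38; the blank must be 41 − 38 = 3.
Column 2 has 7 − 1 + 3 + 12 − 4 + 24 = 41; the blank must be 41 − 41 = 0.
Row 2 has -5 + 0 − 1 + 6 + 9 + 7 = 16; the blank must be 41 − 16 = 25.
Row 5 has 0 + 12 − 4 − 3 + 7 + 12 = 24; the blank must be 41 − 24 = 17.

p = 3, a = 0, b = 25, k = 17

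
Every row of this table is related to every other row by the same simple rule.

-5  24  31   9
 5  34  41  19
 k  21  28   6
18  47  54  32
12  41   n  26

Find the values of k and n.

k = -8, n = 48

The difference between any two rows is the same in every column — this is an addition table with the headers hidden.
Row 3 minus row 1 is 21 − 24 = -3, so its entry in column 1 is -5 + (-3) = -8.
Row 5 minus row 1 is 41 − 24 = 17, so its entry in column 3 is 31 + 17 = 48.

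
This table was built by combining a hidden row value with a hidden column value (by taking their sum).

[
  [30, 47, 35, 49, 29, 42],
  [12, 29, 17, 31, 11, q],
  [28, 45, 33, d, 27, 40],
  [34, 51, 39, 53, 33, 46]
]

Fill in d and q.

The difference between any two rows is the same in every column — this is an addition table with the headers hidden.
Row 3 minus row 1 is 28 − 30 = -2, so its entry in column 4 is 49 + (-2) = 47.
Row 2 minus row 1 is 12 − 30 = -18, so its entry in column 6 is 42 + (-18) = 24.

d = 47, q = 24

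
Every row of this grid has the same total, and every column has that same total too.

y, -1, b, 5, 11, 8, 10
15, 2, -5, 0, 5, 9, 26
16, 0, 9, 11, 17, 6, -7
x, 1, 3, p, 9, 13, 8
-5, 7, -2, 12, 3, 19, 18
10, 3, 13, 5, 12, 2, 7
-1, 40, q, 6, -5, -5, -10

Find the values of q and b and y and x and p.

q = 27, b = 7, y = 12, x = 5, p = 13

Rows 2 and 3 both sum to 52, so that's the common total.
The known cells in row 7 total 25, leaving 52 − 25 = 27 for the blank.
The known cells in column 3 total 45, leaving 52 − 45 = 7 for the blank.
The known cells in row 1 total 40, leaving 52 − 40 = 12 for the blank.
The known cells in column 1 total 47, leaving 52 − 47 = 5 for the blank.
The known cells in row 4 total 39, leaving 52 − 39 = 13 for the blank.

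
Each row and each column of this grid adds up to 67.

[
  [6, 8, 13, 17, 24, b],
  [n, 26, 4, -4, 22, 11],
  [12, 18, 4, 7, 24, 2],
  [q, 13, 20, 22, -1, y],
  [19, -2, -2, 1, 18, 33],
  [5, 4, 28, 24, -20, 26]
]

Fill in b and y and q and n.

Row 2: 26 + 4 − 4 + 22 + 11 = 59, so its missing entry is 67 − 59 = 8.
Row 1: 6 + 8 + 13 + 17 + 24 = 68, so its missing entry is 67 − 68 = -1.
Column 6: -1 + 11 + 2 + 33 + 26 = 71, so its missing entry is 67 − 71 = -4.
Row 4: 13 + 20 + 22 − 1 − 4 = 50, so its missing entry is 67 − 50 = 17.

b = -1, y = -4, q = 17, n = 8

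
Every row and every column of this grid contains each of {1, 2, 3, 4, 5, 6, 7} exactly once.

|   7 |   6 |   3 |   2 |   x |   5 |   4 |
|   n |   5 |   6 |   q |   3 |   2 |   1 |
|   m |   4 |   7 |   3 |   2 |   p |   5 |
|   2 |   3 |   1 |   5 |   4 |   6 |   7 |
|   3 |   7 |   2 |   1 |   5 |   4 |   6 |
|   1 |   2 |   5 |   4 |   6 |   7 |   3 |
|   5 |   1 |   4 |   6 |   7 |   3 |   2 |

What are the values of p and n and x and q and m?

p = 1, n = 4, x = 1, q = 7, m = 6

At (row 1, col 5): row 1 already has {2, 3, 4, 5, 6, 7}, so the value is 1.
For row 3, column 6: column 6 already has {2, 3, 4, 5, 6, 7}; that leaves 1.
For row 3, column 1: row 3 already has {1, 2, 3, 4, 5, 7}; that leaves 6.
For row 2, column 1: column 1 already has {1, 2, 3, 5, 6, 7}; that leaves 4.
Cell (2,4): row 2 already has {1, 2, 3, 4, 5, 6} → 7.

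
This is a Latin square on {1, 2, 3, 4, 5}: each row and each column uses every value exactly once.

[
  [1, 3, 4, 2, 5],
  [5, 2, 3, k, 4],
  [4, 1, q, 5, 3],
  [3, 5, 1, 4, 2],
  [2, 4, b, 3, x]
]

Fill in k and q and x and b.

For row 5, column 5: column 5 already has {2, 3, 4, 5}; that leaves 1.
Cell (2,4): row 2 already has {2, 3, 4, 5} → 1.
At (row 5, col 3): row 5 already has {1, 2, 3, 4}, so the value is 5.
Cell (3,3): row 3 already has {1, 3, 4, 5} → 2.

k = 1, q = 2, x = 1, b = 5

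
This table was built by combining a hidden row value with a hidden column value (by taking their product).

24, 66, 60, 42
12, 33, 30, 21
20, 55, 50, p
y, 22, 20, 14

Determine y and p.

Each row is a constant multiple of every other row — this is a multiplication table with the headers hidden.
Row 4 is 20/60 = 1/3 times row 1, so its entry in column 1 is 24 × 1/3 = 8.
Row 3 is 50/60 = 5/6 times row 1, so its entry in column 4 is 42 × 5/6 = 35.

y = 8, p = 35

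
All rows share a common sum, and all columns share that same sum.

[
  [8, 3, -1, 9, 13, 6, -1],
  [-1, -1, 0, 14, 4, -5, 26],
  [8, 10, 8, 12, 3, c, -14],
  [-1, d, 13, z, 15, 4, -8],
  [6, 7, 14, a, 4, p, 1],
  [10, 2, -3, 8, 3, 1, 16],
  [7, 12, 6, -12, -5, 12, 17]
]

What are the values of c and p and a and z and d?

Rows 1 and 2 both sum to 37, so that's the common total.
The known cells in column 2 total 33, leaving 37 − 33 = 4 for the blank.
The known cells in row 4 total 27, leaving 37 − 27 = 10 for the blank.
The known cells in column 4 total 41, leaving 37 − 41 = -4 for the blank.
The known cells in row 5 total 28, leaving 37 − 28 = 9 for the blank.
The known cells in row 3 total 27, leaving 37 − 27 = 10 for the blank.

c = 10, p = 9, a = -4, z = 10, d = 4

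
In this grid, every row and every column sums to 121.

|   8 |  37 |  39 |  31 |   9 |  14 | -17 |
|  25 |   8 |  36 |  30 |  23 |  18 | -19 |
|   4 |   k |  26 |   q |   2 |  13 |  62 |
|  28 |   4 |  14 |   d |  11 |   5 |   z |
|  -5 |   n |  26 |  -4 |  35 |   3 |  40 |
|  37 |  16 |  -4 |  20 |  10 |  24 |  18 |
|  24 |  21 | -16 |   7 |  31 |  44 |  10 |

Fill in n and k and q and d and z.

The known cells in column 7 total 94, leaving 121 − 94 = 27 for the blank.
The known cells in row 4 total 89, leaving 121 − 89 = 32 for the blank.
The known cells in column 4 total 116, leaving 121 − 116 = 5 for the blank.
The known cells in row 3 total 112, leaving 121 − 112 = 9 for the blank.
The known cells in row 5 total 95, leaving 121 − 95 = 26 for the blank.

n = 26, k = 9, q = 5, d = 32, z = 27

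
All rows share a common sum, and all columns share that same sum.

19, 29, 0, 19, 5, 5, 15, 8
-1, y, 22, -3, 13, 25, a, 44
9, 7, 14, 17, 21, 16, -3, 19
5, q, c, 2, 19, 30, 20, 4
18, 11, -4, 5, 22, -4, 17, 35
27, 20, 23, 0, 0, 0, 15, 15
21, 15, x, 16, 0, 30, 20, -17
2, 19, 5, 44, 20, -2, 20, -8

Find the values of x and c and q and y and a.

Rows 1 and 3 both sum to 100, so that's the common total.
Row 7: 21 + 15 + 16 + 0 + 30 + 20 − 17 = 85, so its missing entry is 100 − 85 = 15.
Column 7: 15 − 3 + 20 + 17 + 15 + 20 + 20 = 104, so its missing entry is 100 − 104 = -4.
Row 2: -1 + 22 − 3 + 13 + 25 − 4 + 44 = 96, so its missing entry is 100 − 96 = 4.
Column 2: 29 + 4 + 7 + 11 + 20 + 15 + 19 = 105, so its missing entry is 100 − 105 = -5.
Row 4: 5 − 5 + 2 + 19 + 30 + 20 + 4 = 75, so its missing entry is 100 − 75 = 25.

x = 15, c = 25, q = -5, y = 4, a = -4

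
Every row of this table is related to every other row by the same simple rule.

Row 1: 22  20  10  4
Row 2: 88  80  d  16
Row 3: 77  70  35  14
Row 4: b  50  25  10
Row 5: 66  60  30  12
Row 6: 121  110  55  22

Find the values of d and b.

Each row is a constant multiple of every other row — this is a multiplication table with the headers hidden.
Row 2 is 80/20 = 4/1 times row 1, so its entry in column 3 is 10 × 4/1 = 40.
Row 4 is 50/20 = 5/2 times row 1, so its entry in column 1 is 22 × 5/2 = 55.

d = 40, b = 55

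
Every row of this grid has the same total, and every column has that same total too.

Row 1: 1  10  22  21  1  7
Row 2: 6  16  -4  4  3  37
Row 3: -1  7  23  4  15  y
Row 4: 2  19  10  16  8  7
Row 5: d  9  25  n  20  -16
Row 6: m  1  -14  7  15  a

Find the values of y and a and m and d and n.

y = 14, a = 13, m = 40, d = 14, n = 10

Rows 1 and 2 both sum to 62, so that's the common total.
Column 4: 21 + 4 + 4 + 16 + 7 = 52, so its missing entry is 62 − 52 = 10.
Row 5: 9 + 25 + 10 + 20 − 16 = 48, so its missing entry is 62 − 48 = 14.
Column 1: 1 + 6 − 1 + 2 + 14 = 22, so its missing entry is 62 − 22 = 40.
Row 6: 40 + 1 − 14 + 7 + 15 = 49, so its missing entry is 62 − 49 = 13.
Row 3: -1 + 7 + 23 + 4 + 15 = 48, so its missing entry is 62 − 48 = 14.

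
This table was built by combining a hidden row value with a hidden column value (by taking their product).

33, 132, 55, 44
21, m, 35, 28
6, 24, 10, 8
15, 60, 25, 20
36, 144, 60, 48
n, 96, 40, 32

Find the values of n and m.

Each row is a constant multiple of every other row — this is a multiplication table with the headers hidden.
Row 6 is 32/44 = 8/11 times row 1, so its entry in column 1 is 33 × 8/11 = 24.
Row 2 is 28/44 = 7/11 times row 1, so its entry in column 2 is 132 × 7/11 = 84.

n = 24, m = 84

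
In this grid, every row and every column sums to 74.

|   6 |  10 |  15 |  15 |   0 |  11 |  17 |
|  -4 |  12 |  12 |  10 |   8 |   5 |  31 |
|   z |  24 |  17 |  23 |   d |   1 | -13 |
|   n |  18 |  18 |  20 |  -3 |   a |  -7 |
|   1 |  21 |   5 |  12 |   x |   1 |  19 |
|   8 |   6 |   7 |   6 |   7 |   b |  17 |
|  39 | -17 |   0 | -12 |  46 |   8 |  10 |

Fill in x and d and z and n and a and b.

x = 15, d = 1, z = 21, n = 3, a = 25, b = 23

Row 5 has 1 + 21 + 5 + 12 + 1 + 19 = 59; the blank must be 74 − 59 = 15.
Column 5 has 0 + 8 − 3 + 15 + 7 + 46 = 73; the blank must be 74 − 73 = 1.
Row 6 has 8 + 6 + 7 + 6 + 7 + 17 = 51; the blank must be 74 − 51 = 23.
Row 3 has 24 + 17 + 23 + 1 + 1 − 13 = 53; the blank must be 74 − 53 = 21.
Column 1 has 6 − 4 + 21 + 1 + 8 + 39 = 71; the blank must be 74 − 71 = 3.
Row 4 has 3 + 18 + 18 + 20 − 3 − 7 = 49; the blank must be 74 − 49 = 25.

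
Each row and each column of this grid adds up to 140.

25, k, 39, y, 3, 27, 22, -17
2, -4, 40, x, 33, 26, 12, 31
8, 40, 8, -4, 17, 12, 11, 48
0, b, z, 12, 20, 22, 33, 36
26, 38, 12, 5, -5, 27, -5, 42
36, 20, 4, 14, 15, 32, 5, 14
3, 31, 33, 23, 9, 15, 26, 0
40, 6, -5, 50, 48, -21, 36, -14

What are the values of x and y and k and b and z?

x = 0, y = 40, k = 1, b = 8, z = 9

Column 3: 39 + 40 + 8 + 12 + 4 + 33 − 5 = 131, so its missing entry is 140 − 131 = 9.
Row 4: 0 + 9 + 12 + 20 + 22 + 33 + 36 = 132, so its missing entry is 140 − 132 = 8.
Column 2: -4 + 40 + 8 + 38 + 20 + 31 + 6 = 139, so its missing entry is 140 − 139 = 1.
Row 1: 25 + 1 + 39 + 3 + 27 + 22 − 17 = 100, so its missing entry is 140 − 100 = 40.
Row 2: 2 − 4 + 40 + 33 + 26 + 12 + 31 = 140, so its missing entry is 140 − 140 = 0.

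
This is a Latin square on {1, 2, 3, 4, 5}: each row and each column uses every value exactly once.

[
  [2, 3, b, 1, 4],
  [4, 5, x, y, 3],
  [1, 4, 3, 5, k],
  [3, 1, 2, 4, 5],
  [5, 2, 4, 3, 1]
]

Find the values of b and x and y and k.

b = 5, x = 1, y = 2, k = 2

For row 3, column 5: row 3 already has {1, 3, 4, 5}; that leaves 2.
For row 2, column 4: column 4 already has {1, 3, 4, 5}; that leaves 2.
Cell (2,3): row 2 already has {2, 3, 4, 5} → 1.
For row 1, column 3: row 1 already has {1, 2, 3, 4}; that leaves 5.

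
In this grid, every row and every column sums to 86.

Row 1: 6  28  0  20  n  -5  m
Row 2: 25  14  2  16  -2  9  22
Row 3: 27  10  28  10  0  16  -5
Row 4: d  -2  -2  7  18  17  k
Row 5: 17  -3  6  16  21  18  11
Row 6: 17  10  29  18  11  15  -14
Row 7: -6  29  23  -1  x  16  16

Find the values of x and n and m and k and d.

x = 9, n = 29, m = 8, k = 48, d = 0

The known cells in row 7 total 77, leaving 86 − 77 = 9 for the blank.
The known cells in column 5 total 57, leaving 86 − 57 = 29 for the blank.
The known cells in column 1 total 86, leaving 86 − 86 = 0 for the blank.
The known cells in row 1 total 78, leaving 86 − 78 = 8 for the blank.
The known cells in row 4 total 38, leaving 86 − 38 = 48 for the blank.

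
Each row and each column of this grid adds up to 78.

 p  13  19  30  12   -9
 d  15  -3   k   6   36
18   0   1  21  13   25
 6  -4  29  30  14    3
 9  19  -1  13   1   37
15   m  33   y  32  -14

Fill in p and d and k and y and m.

p = 13, d = 17, k = 7, y = -23, m = 35

The known cells in row 1 total 65, leaving 78 − 65 = 13 for the blank.
The known cells in column 2 total 43, leaving 78 − 43 = 35 for the blank.
The known cells in row 6 total 101, leaving 78 − 101 = -23 for the blank.
The known cells in column 1 total 61, leaving 78 − 61 = 17 for the blank.
The known cells in row 2 total 71, leaving 78 − 71 = 7 for the blank.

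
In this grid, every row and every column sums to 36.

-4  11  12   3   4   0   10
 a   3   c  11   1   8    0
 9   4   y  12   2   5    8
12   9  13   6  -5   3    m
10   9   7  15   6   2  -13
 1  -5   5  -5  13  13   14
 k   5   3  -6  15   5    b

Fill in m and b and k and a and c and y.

Row 3 has 9 + 4 + 12 + 2 + 5 + 8 = 40; the blank must be 36 − 40 = -4.
Column 3 has 12 − 4 + 13 + 7 + 5 + 3 = 36; the blank must be 36 − 36 = 0.
Row 2 has 3 + 0 + 11 + 1 + 8 + 0 = 23; the blank must be 36 − 23 = 13.
Row 4 has 12 + 9 + 13 + 6 − 5 + 3 = 38; the blank must be 36 − 38 = -2.
Column 1 has -4 + 13 + 9 + 12 + 10 + 1 = 41; the blank must be 36 − 41 = -5.
Row 7 has -5 + 5 + 3 − 6 + 15 + 5 = 17; the blank must be 36 − 17 = 19.

m = -2, b = 19, k = -5, a = 13, c = 0, y = -4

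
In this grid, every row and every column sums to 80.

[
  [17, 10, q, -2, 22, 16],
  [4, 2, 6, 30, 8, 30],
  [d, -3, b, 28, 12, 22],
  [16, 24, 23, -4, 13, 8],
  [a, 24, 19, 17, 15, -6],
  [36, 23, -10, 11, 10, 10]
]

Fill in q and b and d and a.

q = 17, b = 25, d = -4, a = 11

Row 1: 17 + 10 − 2 + 22 + 16 = 63, so its missing entry is 80 − 63 = 17.
Row 5: 24 + 19 + 17 + 15 − 6 = 69, so its missing entry is 80 − 69 = 11.
Column 1: 17 + 4 + 16 + 11 + 36 = 84, so its missing entry is 80 − 84 = -4.
Row 3: -4 − 3 + 28 + 12 + 22 = 55, so its missing entry is 80 − 55 = 25.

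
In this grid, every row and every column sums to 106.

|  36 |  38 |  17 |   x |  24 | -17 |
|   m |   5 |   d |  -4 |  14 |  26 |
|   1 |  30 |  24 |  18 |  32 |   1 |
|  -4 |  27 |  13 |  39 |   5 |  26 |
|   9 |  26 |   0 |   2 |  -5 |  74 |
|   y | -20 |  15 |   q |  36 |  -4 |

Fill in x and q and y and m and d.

x = 8, q = 43, y = 36, m = 28, d = 37

Column 3 has 17 + 24 + 13 + 0 + 15 = 69; the blank must be 106 − 69 = 37.
Row 1 has 36 + 38 + 17 + 24 − 17 = 98; the blank must be 106 − 98 = 8.
Row 2 has 5 + 37 − 4 + 14 + 26 = 78; the blank must be 106 − 78 = 28.
Column 1 has 36 + 28 + 1 − 4 + 9 = 70; the blank must be 106 − 70 = 36.
Row 6 has 36 − 20 + 15 + 36 − 4 = 63; the blank must be 106 − 63 = 43.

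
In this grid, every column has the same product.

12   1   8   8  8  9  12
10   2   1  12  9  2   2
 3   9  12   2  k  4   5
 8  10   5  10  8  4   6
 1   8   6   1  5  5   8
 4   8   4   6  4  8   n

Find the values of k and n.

k = 1, n = 2

Columns 3 and 4 each multiply to 11520, so every column has product 11520.
Column 5: 8×9×8×5×4 = 11520, so the missing entry is 11520 ÷ 11520 = 1.
Column 7: 12×2×5×6×8 = 5760, so the missing entry is 11520 ÷ 5760 = 2.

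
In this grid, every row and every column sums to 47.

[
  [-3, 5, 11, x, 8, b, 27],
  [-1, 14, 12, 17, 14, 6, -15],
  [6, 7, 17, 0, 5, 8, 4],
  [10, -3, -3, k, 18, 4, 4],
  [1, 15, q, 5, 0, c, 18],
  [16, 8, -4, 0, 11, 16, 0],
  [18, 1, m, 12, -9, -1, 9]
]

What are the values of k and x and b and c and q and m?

k = 17, x = -4, b = 3, c = 11, q = -3, m = 17

Row 7 has 18 + 1 + 12 − 9 − 1 + 9 = 30; the blank must be 47 − 30 = 17.
Column 3 has 11 + 12 + 17 − 3 − 4 + 17 = 50; the blank must be 47 − 50 = -3.
Row 5 has 1 + 15 − 3 + 5 + 0 + 18 = 36; the blank must be 47 − 36 = 11.
Row 4 has 10 − 3 − 3 + 18 + 4 + 4 = 30; the blank must be 47 − 30 = 17.
Column 4 has 17 + 0 + 17 + 5 + 0 + 12 = 51; the blank must be 47 − 51 = -4.
Row 1 has -3 + 5 + 11 − 4 + 8 + 27 = 44; the blank must be 47 − 44 = 3.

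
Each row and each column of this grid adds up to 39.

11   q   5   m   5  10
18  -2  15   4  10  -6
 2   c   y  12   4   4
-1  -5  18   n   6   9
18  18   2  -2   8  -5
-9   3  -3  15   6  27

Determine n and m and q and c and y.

Row 4: -1 − 5 + 18 + 6 + 9 = 27, so its missing entry is 39 − 27 = 12.
Column 4: 4 + 12 + 12 − 2 + 15 = 41, so its missing entry is 39 − 41 = -2.
Row 1: 11 + 5 − 2 + 5 + 10 = 29, so its missing entry is 39 − 29 = 10.
Column 2: 10 − 2 − 5 + 18 + 3 = 24, so its missing entry is 39 − 24 = 15.
Row 3: 2 + 15 + 12 + 4 + 4 = 37, so its missing entry is 39 − 37 = 2.

n = 12, m = -2, q = 10, c = 15, y = 2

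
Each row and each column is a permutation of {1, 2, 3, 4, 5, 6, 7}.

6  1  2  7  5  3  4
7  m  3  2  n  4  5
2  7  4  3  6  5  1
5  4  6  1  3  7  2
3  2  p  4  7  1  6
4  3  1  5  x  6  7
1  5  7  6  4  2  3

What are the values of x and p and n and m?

Cell (2,2): column 2 already has {1, 2, 3, 4, 5, 7} → 6.
Cell (6,5): row 6 already has {1, 3, 4, 5, 6, 7} → 2.
For row 2, column 5: row 2 already has {2, 3, 4, 5, 6, 7}; that leaves 1.
For row 5, column 3: row 5 already has {1, 2, 3, 4, 6, 7}; that leaves 5.

x = 2, p = 5, n = 1, m = 6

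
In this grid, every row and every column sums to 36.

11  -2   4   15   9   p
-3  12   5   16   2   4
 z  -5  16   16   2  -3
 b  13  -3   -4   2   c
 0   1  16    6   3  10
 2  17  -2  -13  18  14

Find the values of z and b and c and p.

z = 10, b = 16, c = 12, p = -1

The known cells in row 1 total 37, leaving 36 − 37 = -1 for the blank.
The known cells in row 3 total 26, leaving 36 − 26 = 10 for the blank.
The known cells in column 6 total 24, leaving 36 − 24 = 12 for the blank.
The known cells in row 4 total 20, leaving 36 − 20 = 16 for the blank.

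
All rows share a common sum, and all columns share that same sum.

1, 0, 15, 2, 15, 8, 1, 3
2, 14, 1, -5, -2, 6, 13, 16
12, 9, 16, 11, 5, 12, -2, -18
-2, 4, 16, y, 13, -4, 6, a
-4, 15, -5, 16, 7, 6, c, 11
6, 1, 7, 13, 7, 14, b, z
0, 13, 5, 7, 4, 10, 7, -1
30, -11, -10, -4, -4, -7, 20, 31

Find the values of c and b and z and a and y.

c = -1, b = 1, z = -4, a = 7, y = 5

Rows 1 and 2 both sum to 45, so that's the common total.
Row 5: -4 + 15 − 5 + 16 + 7 + 6 + 11 = 46, so its missing entry is 45 − 46 = -1.
Column 4: 2 − 5 + 11 + 16 + 13 + 7 − 4 = 40, so its missing entry is 45 − 40 = 5.
Row 4: -2 + 4 + 16 + 5 + 13 − 4 + 6 = 38, so its missing entry is 45 − 38 = 7.
Column 8: 3 + 16 − 18 + 7 + 11 − 1 + 31 = 49, so its missing entry is 45 − 49 = -4.
Row 6: 6 + 1 + 7 + 13 + 7 + 14 − 4 = 44, so its missing entry is 45 − 44 = 1.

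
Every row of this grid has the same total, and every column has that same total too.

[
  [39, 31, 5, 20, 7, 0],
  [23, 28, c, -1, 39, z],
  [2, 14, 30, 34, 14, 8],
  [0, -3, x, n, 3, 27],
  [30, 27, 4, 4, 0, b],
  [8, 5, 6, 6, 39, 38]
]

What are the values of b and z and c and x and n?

Rows 1 and 3 both sum to 102, so that's the common total.
Row 5 has 30 + 27 + 4 + 4 + 0 = 65; the blank must be 102 − 65 = 37.
Column 6 has 0 + 8 + 27 + 37 + 38 = 110; the blank must be 102 − 110 = -8.
Row 2 has 23 + 28 − 1 + 39 − 8 = 81; the blank must be 102 − 81 = 21.
Column 4 has 20 − 1 + 34 + 4 + 6 = 63; the blank must be 102 − 63 = 39.
Row 4 has 0 − 3 + 39 + 3 + 27 = 66; the blank must be 102 − 66 = 36.

b = 37, z = -8, c = 21, x = 36, n = 39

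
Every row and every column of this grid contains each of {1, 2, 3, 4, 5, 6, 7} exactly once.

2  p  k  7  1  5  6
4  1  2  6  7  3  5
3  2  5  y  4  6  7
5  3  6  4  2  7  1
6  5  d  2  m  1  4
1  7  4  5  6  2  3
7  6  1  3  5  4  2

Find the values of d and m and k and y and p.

At (row 1, col 2): column 2 already has {1, 2, 3, 5, 6, 7}, so the value is 4.
For row 5, column 5: column 5 already has {1, 2, 4, 5, 6, 7}; that leaves 3.
At (row 5, col 3): row 5 already has {1, 2, 3, 4, 5, 6}, so the value is 7.
At (row 3, col 4): row 3 already has {2, 3, 4, 5, 6, 7}, so the value is 1.
Cell (1,3): row 1 already has {1, 2, 4, 5, 6, 7} → 3.

d = 7, m = 3, k = 3, y = 1, p = 4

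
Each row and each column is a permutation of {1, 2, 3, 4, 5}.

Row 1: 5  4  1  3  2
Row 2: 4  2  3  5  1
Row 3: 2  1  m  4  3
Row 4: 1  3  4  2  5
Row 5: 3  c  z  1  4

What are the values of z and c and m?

z = 2, c = 5, m = 5

At (row 5, col 2): column 2 already has {1, 2, 3, 4}, so the value is 5.
At (row 5, col 3): row 5 already has {1, 3, 4, 5}, so the value is 2.
For row 3, column 3: row 3 already has {1, 2, 3, 4}; that leaves 5.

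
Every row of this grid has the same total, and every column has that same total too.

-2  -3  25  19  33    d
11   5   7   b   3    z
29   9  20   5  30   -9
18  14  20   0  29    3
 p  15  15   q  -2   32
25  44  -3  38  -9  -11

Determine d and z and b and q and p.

d = 12, z = 57, b = 1, q = 21, p = 3

Rows 3 and 4 both sum to 84, so that's the common total.
Column 1: -2 + 11 + 29 + 18 + 25 = 81, so its missing entry is 84 − 81 = 3.
Row 5: 3 + 15 + 15 − 2 + 32 = 63, so its missing entry is 84 − 63 = 21.
Row 1: -2 − 3 + 25 + 19 + 33 = 72, so its missing entry is 84 − 72 = 12.
Column 6: 12 − 9 + 3 + 32 − 11 = 27, so its missing entry is 84 − 27 = 57.
Row 2: 11 + 5 + 7 + 3 + 57 = 83, so its missing entry is 84 − 83 = 1.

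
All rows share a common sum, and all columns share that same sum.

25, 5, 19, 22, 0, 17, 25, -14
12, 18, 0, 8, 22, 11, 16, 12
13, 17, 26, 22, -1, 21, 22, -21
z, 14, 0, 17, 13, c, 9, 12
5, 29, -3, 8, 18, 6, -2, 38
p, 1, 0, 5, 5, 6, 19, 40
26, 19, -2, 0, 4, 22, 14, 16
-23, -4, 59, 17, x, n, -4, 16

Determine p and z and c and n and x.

p = 23, z = 18, c = 16, n = 0, x = 38

Rows 1 and 2 both sum to 99, so that's the common total.
Column 5 has 0 + 22 − 1 + 13 + 18 + 5 + 4 = 61; the blank must be 99 − 61 = 38.
Row 6 has 1 + 0 + 5 + 5 + 6 + 19 + 40 = 76; the blank must be 99 − 76 = 23.
Column 1 has 25 + 12 + 13 + 5 + 23 + 26 − 23 = 81; the blank must be 99 − 81 = 18.
Row 8 has -23 − 4 + 59 + 17 + 38 − 4 + 16 = 99; the blank must be 99 − 99 = 0.
Row 4 has 18 + 14 + 0 + 17 + 13 + 9 + 12 = 83; the blank must be 99 − 83 = 16.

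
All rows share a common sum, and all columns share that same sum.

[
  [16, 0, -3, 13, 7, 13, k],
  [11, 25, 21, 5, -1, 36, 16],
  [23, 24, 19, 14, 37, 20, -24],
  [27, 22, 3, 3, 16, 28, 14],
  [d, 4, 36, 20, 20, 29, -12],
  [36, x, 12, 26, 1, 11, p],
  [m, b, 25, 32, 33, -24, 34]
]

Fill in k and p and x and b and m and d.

Rows 2 and 3 both sum to 113, so that's the common total.
The known cells in row 5 total 97, leaving 113 − 97 = 16 for the blank.
The known cells in row 1 total 46, leaving 113 − 46 = 67 for the blank.
The known cells in column 7 total 95, leaving 113 − 95 = 18 for the blank.
The known cells in row 6 total 104, leaving 113 − 104 = 9 for the blank.
The known cells in column 2 total 84, leaving 113 − 84 = 29 for the blank.
The known cells in row 7 total 129, leaving 113 − 129 = -16 for the blank.

k = 67, p = 18, x = 9, b = 29, m = -16, d = 16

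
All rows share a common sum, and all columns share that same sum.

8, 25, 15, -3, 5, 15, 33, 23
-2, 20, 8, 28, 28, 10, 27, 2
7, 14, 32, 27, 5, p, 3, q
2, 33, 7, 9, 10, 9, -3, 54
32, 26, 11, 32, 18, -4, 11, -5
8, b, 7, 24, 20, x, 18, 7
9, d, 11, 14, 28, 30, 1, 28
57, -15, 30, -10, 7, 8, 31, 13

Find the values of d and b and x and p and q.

d = 0, b = 18, x = 19, p = 34, q = -1

Rows 1 and 2 both sum to 121, so that's the common total.
The known cells in column 8 total 122, leaving 121 − 122 = -1 for the blank.
The known cells in row 7 total 121, leaving 121 − 121 = 0 for the blank.
The known cells in column 2 total 103, leaving 121 − 103 = 18 for the blank.
The known cells in row 6 total 102, leaving 121 − 102 = 19 for the blank.
The known cells in row 3 total 87, leaving 121 − 87 = 34 for the blank.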